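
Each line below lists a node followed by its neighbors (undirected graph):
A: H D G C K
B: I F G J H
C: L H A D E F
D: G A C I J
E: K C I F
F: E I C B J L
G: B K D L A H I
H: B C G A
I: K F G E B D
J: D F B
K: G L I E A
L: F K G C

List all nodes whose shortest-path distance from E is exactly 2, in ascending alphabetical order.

A, B, D, G, H, J, L

Level 0: E
Level 1: C, F, I, K
Level 2: A, B, D, G, H, J, L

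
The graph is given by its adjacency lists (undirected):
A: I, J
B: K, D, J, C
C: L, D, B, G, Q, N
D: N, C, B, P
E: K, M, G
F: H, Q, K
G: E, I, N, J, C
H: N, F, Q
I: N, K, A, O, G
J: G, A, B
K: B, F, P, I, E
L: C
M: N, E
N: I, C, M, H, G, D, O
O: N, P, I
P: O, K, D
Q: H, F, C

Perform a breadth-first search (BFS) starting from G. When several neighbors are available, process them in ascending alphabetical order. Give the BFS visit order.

Visit G; enqueue C, E, I, J, N → queue [C, E, I, J, N]
Visit C; enqueue B, D, L, Q → queue [E, I, J, N, B, D, L, Q]
Visit E; enqueue K, M → queue [I, J, N, B, D, L, Q, K, M]
Visit I; enqueue A, O → queue [J, N, B, D, L, Q, K, M, A, O]
Visit J → queue [N, B, D, L, Q, K, M, A, O]
Visit N; enqueue H → queue [B, D, L, Q, K, M, A, O, H]
Visit B → queue [D, L, Q, K, M, A, O, H]
Visit D; enqueue P → queue [L, Q, K, M, A, O, H, P]
Visit L → queue [Q, K, M, A, O, H, P]
Visit Q; enqueue F → queue [K, M, A, O, H, P, F]
Visit K → queue [M, A, O, H, P, F]
Visit M → queue [A, O, H, P, F]
Visit A → queue [O, H, P, F]
Visit O → queue [H, P, F]
Visit H → queue [P, F]
Visit P → queue [F]
Visit F → queue []

G, C, E, I, J, N, B, D, L, Q, K, M, A, O, H, P, F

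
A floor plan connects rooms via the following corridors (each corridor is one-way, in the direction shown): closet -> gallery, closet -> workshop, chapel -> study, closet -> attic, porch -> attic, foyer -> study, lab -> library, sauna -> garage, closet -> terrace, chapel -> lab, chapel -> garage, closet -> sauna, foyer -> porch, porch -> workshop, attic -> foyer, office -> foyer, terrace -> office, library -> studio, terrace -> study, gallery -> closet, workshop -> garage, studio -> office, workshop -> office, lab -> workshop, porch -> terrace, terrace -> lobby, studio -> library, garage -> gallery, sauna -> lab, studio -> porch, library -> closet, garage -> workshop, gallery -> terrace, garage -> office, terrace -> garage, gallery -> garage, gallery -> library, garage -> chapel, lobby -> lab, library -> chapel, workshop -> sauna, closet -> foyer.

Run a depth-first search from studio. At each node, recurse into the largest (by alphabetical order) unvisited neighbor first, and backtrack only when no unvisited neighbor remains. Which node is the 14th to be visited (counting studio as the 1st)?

Visit studio
studio → porch
porch → workshop
workshop → sauna
sauna → lab
lab → library
library → closet
closet → terrace
terrace → study
terrace → office
office → foyer
terrace → lobby
terrace → garage
garage → gallery
garage → chapel
closet → attic

Visit order: studio, porch, workshop, sauna, lab, library, closet, terrace, study, office, foyer, lobby, garage, gallery, chapel, attic

gallery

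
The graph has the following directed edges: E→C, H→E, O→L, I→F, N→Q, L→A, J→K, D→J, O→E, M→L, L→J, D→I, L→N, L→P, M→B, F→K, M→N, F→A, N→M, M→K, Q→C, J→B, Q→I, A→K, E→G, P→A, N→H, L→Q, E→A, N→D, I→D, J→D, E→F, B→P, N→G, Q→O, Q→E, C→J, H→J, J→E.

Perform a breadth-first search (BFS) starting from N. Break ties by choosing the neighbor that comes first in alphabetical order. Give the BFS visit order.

Visit N; enqueue D, G, H, M, Q → queue [D, G, H, M, Q]
Visit D; enqueue I, J → queue [G, H, M, Q, I, J]
Visit G → queue [H, M, Q, I, J]
Visit H; enqueue E → queue [M, Q, I, J, E]
Visit M; enqueue B, K, L → queue [Q, I, J, E, B, K, L]
Visit Q; enqueue C, O → queue [I, J, E, B, K, L, C, O]
Visit I; enqueue F → queue [J, E, B, K, L, C, O, F]
Visit J → queue [E, B, K, L, C, O, F]
Visit E; enqueue A → queue [B, K, L, C, O, F, A]
Visit B; enqueue P → queue [K, L, C, O, F, A, P]
Visit K → queue [L, C, O, F, A, P]
Visit L → queue [C, O, F, A, P]
Visit C → queue [O, F, A, P]
Visit O → queue [F, A, P]
Visit F → queue [A, P]
Visit A → queue [P]
Visit P → queue []

N D G H M Q I J E B K L C O F A P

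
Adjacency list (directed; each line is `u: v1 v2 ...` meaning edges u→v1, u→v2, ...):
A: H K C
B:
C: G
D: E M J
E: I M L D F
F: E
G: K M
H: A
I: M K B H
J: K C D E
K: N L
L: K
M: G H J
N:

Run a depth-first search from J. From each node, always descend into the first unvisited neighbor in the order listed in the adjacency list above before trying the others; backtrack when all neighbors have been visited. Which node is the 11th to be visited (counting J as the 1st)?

E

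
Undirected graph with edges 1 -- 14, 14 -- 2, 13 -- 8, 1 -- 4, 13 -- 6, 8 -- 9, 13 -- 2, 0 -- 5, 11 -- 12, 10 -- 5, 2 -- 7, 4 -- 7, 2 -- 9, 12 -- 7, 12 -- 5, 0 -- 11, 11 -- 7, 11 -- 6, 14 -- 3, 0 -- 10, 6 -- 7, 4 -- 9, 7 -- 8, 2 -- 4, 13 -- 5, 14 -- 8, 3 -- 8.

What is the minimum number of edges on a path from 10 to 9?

Level 0: 10
Level 1: 0, 5
Level 2: 11, 12, 13
Level 3: 2, 6, 7, 8
Level 4: 3, 4, 9, 14
Level 5: 1
9 first appears at level 4.

4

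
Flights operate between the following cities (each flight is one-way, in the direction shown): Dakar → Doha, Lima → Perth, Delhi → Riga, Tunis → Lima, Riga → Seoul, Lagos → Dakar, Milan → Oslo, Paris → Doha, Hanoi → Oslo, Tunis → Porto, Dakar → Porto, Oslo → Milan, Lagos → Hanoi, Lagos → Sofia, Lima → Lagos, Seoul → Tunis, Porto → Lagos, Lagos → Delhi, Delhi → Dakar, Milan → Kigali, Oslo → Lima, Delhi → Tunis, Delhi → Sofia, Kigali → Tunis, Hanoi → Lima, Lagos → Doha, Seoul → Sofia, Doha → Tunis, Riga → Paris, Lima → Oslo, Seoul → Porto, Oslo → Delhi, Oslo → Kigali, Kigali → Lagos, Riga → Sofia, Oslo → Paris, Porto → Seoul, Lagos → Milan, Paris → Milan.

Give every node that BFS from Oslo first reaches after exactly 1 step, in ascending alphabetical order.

Delhi, Kigali, Lima, Milan, Paris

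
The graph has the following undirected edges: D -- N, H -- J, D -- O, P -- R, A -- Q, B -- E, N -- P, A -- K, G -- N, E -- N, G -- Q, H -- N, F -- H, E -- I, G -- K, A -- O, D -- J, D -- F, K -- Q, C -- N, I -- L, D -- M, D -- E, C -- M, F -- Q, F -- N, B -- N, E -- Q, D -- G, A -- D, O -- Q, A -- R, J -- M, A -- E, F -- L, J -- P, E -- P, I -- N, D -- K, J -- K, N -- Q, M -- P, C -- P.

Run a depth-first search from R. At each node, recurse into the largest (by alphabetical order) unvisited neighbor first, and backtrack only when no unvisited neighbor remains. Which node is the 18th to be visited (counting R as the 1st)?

Visit R
R → P
P → N
N → Q
Q → O
O → D
D → M
M → J
J → K
K → G
K → A
A → E
E → I
I → L
L → F
F → H
E → B
M → C

Visit order: R, P, N, Q, O, D, M, J, K, G, A, E, I, L, F, H, B, C

C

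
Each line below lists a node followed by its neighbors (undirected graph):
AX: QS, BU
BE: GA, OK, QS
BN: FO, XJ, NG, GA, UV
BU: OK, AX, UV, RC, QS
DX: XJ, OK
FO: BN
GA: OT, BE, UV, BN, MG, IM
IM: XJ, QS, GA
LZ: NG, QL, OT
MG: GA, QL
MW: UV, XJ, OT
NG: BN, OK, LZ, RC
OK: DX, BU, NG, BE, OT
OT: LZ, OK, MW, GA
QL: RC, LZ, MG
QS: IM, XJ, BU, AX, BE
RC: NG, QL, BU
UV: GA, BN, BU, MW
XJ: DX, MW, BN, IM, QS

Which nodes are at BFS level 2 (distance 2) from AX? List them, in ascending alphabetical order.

BE, IM, OK, RC, UV, XJ

Level 0: AX
Level 1: BU, QS
Level 2: BE, IM, OK, RC, UV, XJ
Level 3: BN, DX, GA, MW, NG, OT, QL
Level 4: FO, LZ, MG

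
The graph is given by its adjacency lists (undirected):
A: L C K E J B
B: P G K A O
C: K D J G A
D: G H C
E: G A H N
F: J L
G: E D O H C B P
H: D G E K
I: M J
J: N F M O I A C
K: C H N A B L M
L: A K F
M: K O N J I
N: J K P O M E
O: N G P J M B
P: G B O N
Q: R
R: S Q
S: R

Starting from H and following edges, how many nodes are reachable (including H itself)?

BFS from H visits: H, D, G, E, K, C, O, B, P, A, N, L, M, J, F, I
Reachable nodes: 16 of 19 total.

16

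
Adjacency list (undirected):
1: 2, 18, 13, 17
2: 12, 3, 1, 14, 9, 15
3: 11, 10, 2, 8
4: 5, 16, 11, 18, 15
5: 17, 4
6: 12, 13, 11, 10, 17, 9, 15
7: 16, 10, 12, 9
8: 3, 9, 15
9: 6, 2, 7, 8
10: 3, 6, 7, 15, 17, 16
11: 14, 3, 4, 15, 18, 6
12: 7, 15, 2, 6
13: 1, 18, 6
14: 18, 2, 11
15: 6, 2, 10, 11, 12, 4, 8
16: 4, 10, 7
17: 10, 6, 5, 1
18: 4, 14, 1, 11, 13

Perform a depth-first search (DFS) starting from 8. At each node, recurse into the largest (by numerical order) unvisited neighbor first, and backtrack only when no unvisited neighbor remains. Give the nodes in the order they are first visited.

Visit 8
8 → 15
15 → 12
12 → 7
7 → 16
16 → 10
10 → 17
17 → 6
6 → 13
13 → 18
18 → 14
14 → 11
11 → 4
4 → 5
11 → 3
3 → 2
2 → 9
2 → 1

8 → 15 → 12 → 7 → 16 → 10 → 17 → 6 → 13 → 18 → 14 → 11 → 4 → 5 → 3 → 2 → 9 → 1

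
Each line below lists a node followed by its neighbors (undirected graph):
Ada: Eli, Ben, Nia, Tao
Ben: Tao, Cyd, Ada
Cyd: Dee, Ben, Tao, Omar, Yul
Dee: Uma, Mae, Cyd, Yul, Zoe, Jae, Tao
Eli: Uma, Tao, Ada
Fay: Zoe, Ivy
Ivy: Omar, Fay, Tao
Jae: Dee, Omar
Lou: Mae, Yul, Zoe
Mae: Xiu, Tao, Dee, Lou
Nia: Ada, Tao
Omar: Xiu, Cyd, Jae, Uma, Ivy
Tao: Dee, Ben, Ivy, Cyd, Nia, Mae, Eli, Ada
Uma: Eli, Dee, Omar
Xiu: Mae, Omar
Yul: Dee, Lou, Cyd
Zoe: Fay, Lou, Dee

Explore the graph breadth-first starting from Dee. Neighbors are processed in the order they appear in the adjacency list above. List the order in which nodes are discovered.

Dee -> Uma -> Mae -> Cyd -> Yul -> Zoe -> Jae -> Tao -> Eli -> Omar -> Xiu -> Lou -> Ben -> Fay -> Ivy -> Nia -> Ada

Visit Dee; enqueue Uma, Mae, Cyd, Yul, Zoe, Jae, Tao → queue [Uma, Mae, Cyd, Yul, Zoe, Jae, Tao]
Visit Uma; enqueue Eli, Omar → queue [Mae, Cyd, Yul, Zoe, Jae, Tao, Eli, Omar]
Visit Mae; enqueue Xiu, Lou → queue [Cyd, Yul, Zoe, Jae, Tao, Eli, Omar, Xiu, Lou]
Visit Cyd; enqueue Ben → queue [Yul, Zoe, Jae, Tao, Eli, Omar, Xiu, Lou, Ben]
Visit Yul → queue [Zoe, Jae, Tao, Eli, Omar, Xiu, Lou, Ben]
Visit Zoe; enqueue Fay → queue [Jae, Tao, Eli, Omar, Xiu, Lou, Ben, Fay]
Visit Jae → queue [Tao, Eli, Omar, Xiu, Lou, Ben, Fay]
Visit Tao; enqueue Ivy, Nia, Ada → queue [Eli, Omar, Xiu, Lou, Ben, Fay, Ivy, Nia, Ada]
Visit Eli → queue [Omar, Xiu, Lou, Ben, Fay, Ivy, Nia, Ada]
Visit Omar → queue [Xiu, Lou, Ben, Fay, Ivy, Nia, Ada]
Visit Xiu → queue [Lou, Ben, Fay, Ivy, Nia, Ada]
Visit Lou → queue [Ben, Fay, Ivy, Nia, Ada]
Visit Ben → queue [Fay, Ivy, Nia, Ada]
Visit Fay → queue [Ivy, Nia, Ada]
Visit Ivy → queue [Nia, Ada]
Visit Nia → queue [Ada]
Visit Ada → queue []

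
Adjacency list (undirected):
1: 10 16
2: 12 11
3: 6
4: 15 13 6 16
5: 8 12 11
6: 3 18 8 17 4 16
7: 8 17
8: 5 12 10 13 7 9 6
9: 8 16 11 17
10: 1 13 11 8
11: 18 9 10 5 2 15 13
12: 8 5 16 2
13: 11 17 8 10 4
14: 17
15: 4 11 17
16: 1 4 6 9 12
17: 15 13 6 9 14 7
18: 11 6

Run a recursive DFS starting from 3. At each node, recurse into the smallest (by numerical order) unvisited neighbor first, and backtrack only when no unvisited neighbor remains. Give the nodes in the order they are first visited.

Visit 3
3 → 6
6 → 4
4 → 13
13 → 8
8 → 5
5 → 11
11 → 2
2 → 12
12 → 16
16 → 1
1 → 10
16 → 9
9 → 17
17 → 7
17 → 14
17 → 15
11 → 18

3 6 4 13 8 5 11 2 12 16 1 10 9 17 7 14 15 18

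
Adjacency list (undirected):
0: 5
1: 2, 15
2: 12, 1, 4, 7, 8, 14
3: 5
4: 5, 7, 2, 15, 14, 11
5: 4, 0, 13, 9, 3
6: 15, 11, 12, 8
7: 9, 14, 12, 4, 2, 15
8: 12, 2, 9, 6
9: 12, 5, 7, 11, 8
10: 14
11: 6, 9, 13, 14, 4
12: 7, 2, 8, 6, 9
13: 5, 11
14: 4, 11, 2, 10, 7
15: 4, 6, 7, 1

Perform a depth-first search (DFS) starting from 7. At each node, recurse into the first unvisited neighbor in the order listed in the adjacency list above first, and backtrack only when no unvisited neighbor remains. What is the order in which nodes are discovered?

Visit 7
7 → 9
9 → 12
12 → 2
2 → 1
1 → 15
15 → 4
4 → 5
5 → 0
5 → 13
13 → 11
11 → 6
6 → 8
11 → 14
14 → 10
5 → 3

7 -> 9 -> 12 -> 2 -> 1 -> 15 -> 4 -> 5 -> 0 -> 13 -> 11 -> 6 -> 8 -> 14 -> 10 -> 3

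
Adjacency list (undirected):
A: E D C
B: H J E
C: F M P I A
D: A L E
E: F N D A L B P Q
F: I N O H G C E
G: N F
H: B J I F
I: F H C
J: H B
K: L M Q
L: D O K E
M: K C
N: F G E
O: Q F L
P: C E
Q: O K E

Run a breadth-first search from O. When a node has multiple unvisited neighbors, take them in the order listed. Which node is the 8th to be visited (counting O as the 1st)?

N

Visit O; enqueue Q, F, L → queue [Q, F, L]
Visit Q; enqueue K, E → queue [F, L, K, E]
Visit F; enqueue I, N, H, G, C → queue [L, K, E, I, N, H, G, C]
Visit L; enqueue D → queue [K, E, I, N, H, G, C, D]
Visit K; enqueue M → queue [E, I, N, H, G, C, D, M]
Visit E; enqueue A, B, P → queue [I, N, H, G, C, D, M, A, B, P]
Visit I → queue [N, H, G, C, D, M, A, B, P]
Visit N → queue [H, G, C, D, M, A, B, P]
Visit H; enqueue J → queue [G, C, D, M, A, B, P, J]
Visit G → queue [C, D, M, A, B, P, J]
Visit C → queue [D, M, A, B, P, J]
Visit D → queue [M, A, B, P, J]
Visit M → queue [A, B, P, J]
Visit A → queue [B, P, J]
Visit B → queue [P, J]
Visit P → queue [J]
Visit J → queue []

Visit order: O, Q, F, L, K, E, I, N, H, G, C, D, M, A, B, P, J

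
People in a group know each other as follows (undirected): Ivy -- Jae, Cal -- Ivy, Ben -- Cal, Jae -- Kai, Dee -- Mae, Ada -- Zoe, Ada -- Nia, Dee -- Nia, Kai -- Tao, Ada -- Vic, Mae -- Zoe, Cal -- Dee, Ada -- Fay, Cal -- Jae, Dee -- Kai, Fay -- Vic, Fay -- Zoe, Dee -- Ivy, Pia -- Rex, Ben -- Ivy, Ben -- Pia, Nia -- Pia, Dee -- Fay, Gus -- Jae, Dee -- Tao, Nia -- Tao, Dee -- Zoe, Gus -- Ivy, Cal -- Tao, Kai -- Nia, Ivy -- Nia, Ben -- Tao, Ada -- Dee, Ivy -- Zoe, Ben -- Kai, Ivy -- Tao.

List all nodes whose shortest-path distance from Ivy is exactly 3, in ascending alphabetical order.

Rex, Vic

Level 0: Ivy
Level 1: Ben, Cal, Dee, Gus, Jae, Nia, Tao, Zoe
Level 2: Ada, Fay, Kai, Mae, Pia
Level 3: Rex, Vic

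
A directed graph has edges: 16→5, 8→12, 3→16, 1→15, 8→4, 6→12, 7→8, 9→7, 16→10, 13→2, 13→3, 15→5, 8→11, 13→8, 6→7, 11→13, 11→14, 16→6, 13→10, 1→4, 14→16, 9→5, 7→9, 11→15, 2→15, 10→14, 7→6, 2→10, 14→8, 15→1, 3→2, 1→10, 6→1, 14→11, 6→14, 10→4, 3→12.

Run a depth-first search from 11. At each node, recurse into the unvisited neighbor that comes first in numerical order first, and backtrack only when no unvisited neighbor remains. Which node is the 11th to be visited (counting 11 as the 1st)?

Visit 11
11 → 13
13 → 2
2 → 10
10 → 4
10 → 14
14 → 8
8 → 12
14 → 16
16 → 5
16 → 6
6 → 1
1 → 15
6 → 7
7 → 9
13 → 3

Visit order: 11, 13, 2, 10, 4, 14, 8, 12, 16, 5, 6, 1, 15, 7, 9, 3

6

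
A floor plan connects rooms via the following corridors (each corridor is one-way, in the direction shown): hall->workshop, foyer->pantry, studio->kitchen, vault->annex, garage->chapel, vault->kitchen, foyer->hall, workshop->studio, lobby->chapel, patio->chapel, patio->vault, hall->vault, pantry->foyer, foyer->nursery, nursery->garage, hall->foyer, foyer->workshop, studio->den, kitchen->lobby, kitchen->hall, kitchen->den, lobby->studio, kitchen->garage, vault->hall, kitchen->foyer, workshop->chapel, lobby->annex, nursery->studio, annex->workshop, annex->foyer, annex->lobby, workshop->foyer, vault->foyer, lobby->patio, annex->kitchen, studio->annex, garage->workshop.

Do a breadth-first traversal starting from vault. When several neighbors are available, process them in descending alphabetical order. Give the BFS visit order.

Visit vault; enqueue kitchen, hall, foyer, annex → queue [kitchen, hall, foyer, annex]
Visit kitchen; enqueue lobby, garage, den → queue [hall, foyer, annex, lobby, garage, den]
Visit hall; enqueue workshop → queue [foyer, annex, lobby, garage, den, workshop]
Visit foyer; enqueue pantry, nursery → queue [annex, lobby, garage, den, workshop, pantry, nursery]
Visit annex → queue [lobby, garage, den, workshop, pantry, nursery]
Visit lobby; enqueue studio, patio, chapel → queue [garage, den, workshop, pantry, nursery, studio, patio, chapel]
Visit garage → queue [den, workshop, pantry, nursery, studio, patio, chapel]
Visit den → queue [workshop, pantry, nursery, studio, patio, chapel]
Visit workshop → queue [pantry, nursery, studio, patio, chapel]
Visit pantry → queue [nursery, studio, patio, chapel]
Visit nursery → queue [studio, patio, chapel]
Visit studio → queue [patio, chapel]
Visit patio → queue [chapel]
Visit chapel → queue []

vault, kitchen, hall, foyer, annex, lobby, garage, den, workshop, pantry, nursery, studio, patio, chapel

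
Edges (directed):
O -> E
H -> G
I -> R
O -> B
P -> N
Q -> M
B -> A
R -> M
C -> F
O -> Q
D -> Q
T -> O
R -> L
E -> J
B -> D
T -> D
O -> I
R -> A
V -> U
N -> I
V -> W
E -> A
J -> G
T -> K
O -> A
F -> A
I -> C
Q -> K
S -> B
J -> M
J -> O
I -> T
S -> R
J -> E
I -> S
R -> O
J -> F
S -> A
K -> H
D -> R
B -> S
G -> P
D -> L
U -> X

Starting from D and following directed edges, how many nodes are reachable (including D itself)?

BFS from D visits: D, R, Q, L, O, M, A, K, I, E, B, H, T, S, C, J, G, F, P, N
Reachable nodes: 20 of 24 total.

20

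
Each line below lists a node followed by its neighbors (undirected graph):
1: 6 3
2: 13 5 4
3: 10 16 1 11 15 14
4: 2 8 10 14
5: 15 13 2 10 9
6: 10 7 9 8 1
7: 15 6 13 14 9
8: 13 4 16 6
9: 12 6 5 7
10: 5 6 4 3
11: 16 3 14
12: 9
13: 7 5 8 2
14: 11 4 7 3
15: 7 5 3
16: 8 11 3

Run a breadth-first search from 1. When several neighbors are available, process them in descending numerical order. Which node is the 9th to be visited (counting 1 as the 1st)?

15

Visit 1; enqueue 6, 3 → queue [6, 3]
Visit 6; enqueue 10, 9, 8, 7 → queue [3, 10, 9, 8, 7]
Visit 3; enqueue 16, 15, 14, 11 → queue [10, 9, 8, 7, 16, 15, 14, 11]
Visit 10; enqueue 5, 4 → queue [9, 8, 7, 16, 15, 14, 11, 5, 4]
Visit 9; enqueue 12 → queue [8, 7, 16, 15, 14, 11, 5, 4, 12]
Visit 8; enqueue 13 → queue [7, 16, 15, 14, 11, 5, 4, 12, 13]
Visit 7 → queue [16, 15, 14, 11, 5, 4, 12, 13]
Visit 16 → queue [15, 14, 11, 5, 4, 12, 13]
Visit 15 → queue [14, 11, 5, 4, 12, 13]
Visit 14 → queue [11, 5, 4, 12, 13]
Visit 11 → queue [5, 4, 12, 13]
Visit 5; enqueue 2 → queue [4, 12, 13, 2]
Visit 4 → queue [12, 13, 2]
Visit 12 → queue [13, 2]
Visit 13 → queue [2]
Visit 2 → queue []

Visit order: 1, 6, 3, 10, 9, 8, 7, 16, 15, 14, 11, 5, 4, 12, 13, 2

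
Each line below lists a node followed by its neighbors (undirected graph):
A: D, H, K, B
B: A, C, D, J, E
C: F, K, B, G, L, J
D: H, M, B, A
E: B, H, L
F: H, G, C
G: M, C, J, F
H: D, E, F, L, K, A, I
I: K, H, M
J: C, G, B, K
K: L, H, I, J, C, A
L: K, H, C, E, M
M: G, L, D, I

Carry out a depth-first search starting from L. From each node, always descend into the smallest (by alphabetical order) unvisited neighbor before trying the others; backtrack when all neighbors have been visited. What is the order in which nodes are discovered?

L, C, B, A, D, H, E, F, G, J, K, I, M

Visit L
L → C
C → B
B → A
A → D
D → H
H → E
H → F
F → G
G → J
J → K
K → I
I → M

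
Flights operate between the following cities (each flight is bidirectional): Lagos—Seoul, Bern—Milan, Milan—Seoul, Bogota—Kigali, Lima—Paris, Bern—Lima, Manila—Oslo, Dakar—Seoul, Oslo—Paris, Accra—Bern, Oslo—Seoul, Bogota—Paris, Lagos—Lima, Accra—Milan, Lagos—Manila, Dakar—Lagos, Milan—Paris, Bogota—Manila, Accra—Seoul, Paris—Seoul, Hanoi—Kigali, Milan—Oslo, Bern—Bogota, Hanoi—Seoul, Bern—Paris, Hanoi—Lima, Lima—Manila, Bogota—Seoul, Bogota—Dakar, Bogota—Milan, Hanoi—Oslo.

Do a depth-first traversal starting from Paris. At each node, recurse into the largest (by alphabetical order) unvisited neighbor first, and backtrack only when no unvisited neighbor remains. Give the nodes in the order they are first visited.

Paris → Seoul → Oslo → Milan → Bogota → Manila → Lima → Lagos → Dakar → Hanoi → Kigali → Bern → Accra

Visit Paris
Paris → Seoul
Seoul → Oslo
Oslo → Milan
Milan → Bogota
Bogota → Manila
Manila → Lima
Lima → Lagos
Lagos → Dakar
Lima → Hanoi
Hanoi → Kigali
Lima → Bern
Bern → Accra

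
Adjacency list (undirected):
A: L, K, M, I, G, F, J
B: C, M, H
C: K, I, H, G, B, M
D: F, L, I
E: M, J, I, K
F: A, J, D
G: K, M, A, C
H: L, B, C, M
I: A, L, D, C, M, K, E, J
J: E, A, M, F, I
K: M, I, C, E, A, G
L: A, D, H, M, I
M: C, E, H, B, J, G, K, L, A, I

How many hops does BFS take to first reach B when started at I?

Level 0: I
Level 1: A, C, D, E, J, K, L, M
Level 2: B, F, G, H
B first appears at level 2.

2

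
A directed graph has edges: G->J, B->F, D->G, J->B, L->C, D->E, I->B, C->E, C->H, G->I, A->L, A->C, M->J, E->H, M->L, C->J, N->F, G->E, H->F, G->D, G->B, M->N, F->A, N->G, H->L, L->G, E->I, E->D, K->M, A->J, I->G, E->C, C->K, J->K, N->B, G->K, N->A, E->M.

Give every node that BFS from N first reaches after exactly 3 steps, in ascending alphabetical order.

H, M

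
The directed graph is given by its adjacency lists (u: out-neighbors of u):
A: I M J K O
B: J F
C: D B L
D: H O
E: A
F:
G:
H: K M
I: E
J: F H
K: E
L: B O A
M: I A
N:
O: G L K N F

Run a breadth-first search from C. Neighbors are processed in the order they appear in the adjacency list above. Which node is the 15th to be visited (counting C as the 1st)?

E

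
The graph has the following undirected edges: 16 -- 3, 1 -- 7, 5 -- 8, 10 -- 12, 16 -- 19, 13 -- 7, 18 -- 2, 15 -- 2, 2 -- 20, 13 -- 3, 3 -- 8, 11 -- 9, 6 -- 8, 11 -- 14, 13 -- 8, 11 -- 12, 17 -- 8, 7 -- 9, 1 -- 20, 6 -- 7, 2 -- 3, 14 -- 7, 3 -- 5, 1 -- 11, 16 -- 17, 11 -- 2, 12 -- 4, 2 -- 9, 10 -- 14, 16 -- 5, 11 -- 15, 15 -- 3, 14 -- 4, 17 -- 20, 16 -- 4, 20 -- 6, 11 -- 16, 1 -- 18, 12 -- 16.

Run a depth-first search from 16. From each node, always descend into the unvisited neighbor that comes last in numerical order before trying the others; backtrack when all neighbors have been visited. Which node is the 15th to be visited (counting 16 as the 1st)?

18

Visit 16
16 → 19
16 → 17
17 → 20
20 → 6
6 → 8
8 → 13
13 → 7
7 → 14
14 → 11
11 → 15
15 → 3
3 → 5
3 → 2
2 → 18
18 → 1
2 → 9
11 → 12
12 → 10
12 → 4

Visit order: 16, 19, 17, 20, 6, 8, 13, 7, 14, 11, 15, 3, 5, 2, 18, 1, 9, 12, 10, 4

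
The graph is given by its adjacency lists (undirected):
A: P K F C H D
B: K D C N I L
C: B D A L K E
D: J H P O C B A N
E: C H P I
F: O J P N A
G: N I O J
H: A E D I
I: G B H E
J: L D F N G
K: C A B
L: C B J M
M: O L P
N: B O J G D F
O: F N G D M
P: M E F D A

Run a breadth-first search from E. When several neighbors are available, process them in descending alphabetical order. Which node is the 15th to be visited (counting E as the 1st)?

Visit E; enqueue P, I, H, C → queue [P, I, H, C]
Visit P; enqueue M, F, D, A → queue [I, H, C, M, F, D, A]
Visit I; enqueue G, B → queue [H, C, M, F, D, A, G, B]
Visit H → queue [C, M, F, D, A, G, B]
Visit C; enqueue L, K → queue [M, F, D, A, G, B, L, K]
Visit M; enqueue O → queue [F, D, A, G, B, L, K, O]
Visit F; enqueue N, J → queue [D, A, G, B, L, K, O, N, J]
Visit D → queue [A, G, B, L, K, O, N, J]
Visit A → queue [G, B, L, K, O, N, J]
Visit G → queue [B, L, K, O, N, J]
Visit B → queue [L, K, O, N, J]
Visit L → queue [K, O, N, J]
Visit K → queue [O, N, J]
Visit O → queue [N, J]
Visit N → queue [J]
Visit J → queue []

Visit order: E, P, I, H, C, M, F, D, A, G, B, L, K, O, N, J

N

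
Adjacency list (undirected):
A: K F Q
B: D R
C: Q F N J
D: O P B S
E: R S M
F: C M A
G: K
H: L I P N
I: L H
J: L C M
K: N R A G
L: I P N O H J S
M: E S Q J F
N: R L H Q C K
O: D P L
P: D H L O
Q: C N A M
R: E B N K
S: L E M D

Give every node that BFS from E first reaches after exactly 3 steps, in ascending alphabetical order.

A, C, G, H, I, O, P

Level 0: E
Level 1: M, R, S
Level 2: B, D, F, J, K, L, N, Q
Level 3: A, C, G, H, I, O, P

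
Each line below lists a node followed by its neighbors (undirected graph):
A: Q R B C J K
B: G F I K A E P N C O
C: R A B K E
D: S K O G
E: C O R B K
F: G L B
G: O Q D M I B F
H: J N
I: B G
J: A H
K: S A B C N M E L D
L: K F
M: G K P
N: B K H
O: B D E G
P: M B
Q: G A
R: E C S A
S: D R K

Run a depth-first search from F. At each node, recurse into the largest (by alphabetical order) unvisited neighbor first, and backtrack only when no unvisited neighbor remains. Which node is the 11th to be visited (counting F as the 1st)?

Visit F
F → L
L → K
K → S
S → R
R → E
E → O
O → G
G → Q
Q → A
A → J
J → H
H → N
N → B
B → P
P → M
B → I
B → C
G → D

Visit order: F, L, K, S, R, E, O, G, Q, A, J, H, N, B, P, M, I, C, D

J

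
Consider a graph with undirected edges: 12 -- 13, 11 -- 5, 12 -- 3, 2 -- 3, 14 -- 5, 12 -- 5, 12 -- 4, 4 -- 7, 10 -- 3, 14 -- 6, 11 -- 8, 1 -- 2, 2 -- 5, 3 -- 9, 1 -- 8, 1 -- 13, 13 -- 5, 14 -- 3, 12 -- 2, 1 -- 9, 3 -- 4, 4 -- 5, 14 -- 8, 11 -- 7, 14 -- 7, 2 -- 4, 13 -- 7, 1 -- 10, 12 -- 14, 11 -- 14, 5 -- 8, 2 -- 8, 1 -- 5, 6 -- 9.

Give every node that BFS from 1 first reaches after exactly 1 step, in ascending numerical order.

Level 0: 1
Level 1: 2, 5, 8, 9, 10, 13
Level 2: 3, 4, 6, 7, 11, 12, 14

2, 5, 8, 9, 10, 13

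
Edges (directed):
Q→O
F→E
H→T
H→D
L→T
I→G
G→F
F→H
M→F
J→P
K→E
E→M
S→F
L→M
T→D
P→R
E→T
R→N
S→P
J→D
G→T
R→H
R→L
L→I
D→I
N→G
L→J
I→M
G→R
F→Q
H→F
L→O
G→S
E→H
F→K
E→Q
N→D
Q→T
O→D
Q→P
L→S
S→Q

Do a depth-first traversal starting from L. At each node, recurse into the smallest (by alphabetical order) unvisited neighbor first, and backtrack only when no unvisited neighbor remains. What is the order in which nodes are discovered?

Visit L
L → I
I → G
G → F
F → E
E → H
H → D
H → T
E → M
E → Q
Q → O
Q → P
P → R
R → N
F → K
G → S
L → J

L -> I -> G -> F -> E -> H -> D -> T -> M -> Q -> O -> P -> R -> N -> K -> S -> J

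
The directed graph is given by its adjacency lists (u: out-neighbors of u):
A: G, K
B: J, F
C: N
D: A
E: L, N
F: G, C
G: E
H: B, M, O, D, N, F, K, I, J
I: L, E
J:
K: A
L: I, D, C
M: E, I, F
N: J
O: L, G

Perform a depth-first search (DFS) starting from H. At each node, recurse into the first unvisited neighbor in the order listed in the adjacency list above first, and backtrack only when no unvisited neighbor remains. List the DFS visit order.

Visit H
H → B
B → J
B → F
F → G
G → E
E → L
L → I
L → D
D → A
A → K
L → C
C → N
H → M
H → O

H -> B -> J -> F -> G -> E -> L -> I -> D -> A -> K -> C -> N -> M -> O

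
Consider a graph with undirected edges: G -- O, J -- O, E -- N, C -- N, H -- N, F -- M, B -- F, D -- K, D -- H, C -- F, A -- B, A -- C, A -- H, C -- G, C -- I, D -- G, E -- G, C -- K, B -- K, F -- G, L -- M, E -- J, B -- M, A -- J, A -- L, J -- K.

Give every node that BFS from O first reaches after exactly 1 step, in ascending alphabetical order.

G, J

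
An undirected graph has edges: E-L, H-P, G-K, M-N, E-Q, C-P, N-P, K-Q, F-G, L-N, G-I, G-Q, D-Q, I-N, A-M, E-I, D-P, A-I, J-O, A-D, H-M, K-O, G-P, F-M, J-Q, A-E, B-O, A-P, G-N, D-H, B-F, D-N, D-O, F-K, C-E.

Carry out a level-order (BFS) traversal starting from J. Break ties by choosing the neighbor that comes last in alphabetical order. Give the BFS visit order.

J, Q, O, K, G, E, D, B, F, P, N, I, L, C, A, H, M

Visit J; enqueue Q, O → queue [Q, O]
Visit Q; enqueue K, G, E, D → queue [O, K, G, E, D]
Visit O; enqueue B → queue [K, G, E, D, B]
Visit K; enqueue F → queue [G, E, D, B, F]
Visit G; enqueue P, N, I → queue [E, D, B, F, P, N, I]
Visit E; enqueue L, C, A → queue [D, B, F, P, N, I, L, C, A]
Visit D; enqueue H → queue [B, F, P, N, I, L, C, A, H]
Visit B → queue [F, P, N, I, L, C, A, H]
Visit F; enqueue M → queue [P, N, I, L, C, A, H, M]
Visit P → queue [N, I, L, C, A, H, M]
Visit N → queue [I, L, C, A, H, M]
Visit I → queue [L, C, A, H, M]
Visit L → queue [C, A, H, M]
Visit C → queue [A, H, M]
Visit A → queue [H, M]
Visit H → queue [M]
Visit M → queue []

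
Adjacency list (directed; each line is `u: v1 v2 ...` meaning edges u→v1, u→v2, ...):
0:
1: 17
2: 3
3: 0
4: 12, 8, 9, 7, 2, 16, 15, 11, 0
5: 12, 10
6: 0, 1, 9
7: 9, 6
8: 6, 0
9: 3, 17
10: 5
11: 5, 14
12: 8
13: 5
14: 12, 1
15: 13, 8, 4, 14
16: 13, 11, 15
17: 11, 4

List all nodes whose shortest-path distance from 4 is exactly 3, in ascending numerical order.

1, 10

Level 0: 4
Level 1: 0, 2, 7, 8, 9, 11, 12, 15, 16
Level 2: 3, 5, 6, 13, 14, 17
Level 3: 1, 10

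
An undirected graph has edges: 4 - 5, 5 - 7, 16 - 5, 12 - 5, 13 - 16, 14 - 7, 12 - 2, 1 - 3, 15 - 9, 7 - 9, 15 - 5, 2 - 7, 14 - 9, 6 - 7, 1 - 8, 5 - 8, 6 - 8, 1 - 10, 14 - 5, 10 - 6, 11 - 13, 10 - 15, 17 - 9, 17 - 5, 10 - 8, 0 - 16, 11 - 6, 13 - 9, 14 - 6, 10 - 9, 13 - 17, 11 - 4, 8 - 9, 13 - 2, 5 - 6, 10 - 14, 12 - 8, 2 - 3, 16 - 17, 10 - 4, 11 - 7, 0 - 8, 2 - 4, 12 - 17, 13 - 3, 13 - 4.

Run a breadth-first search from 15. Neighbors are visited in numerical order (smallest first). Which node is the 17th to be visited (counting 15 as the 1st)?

0

Visit 15; enqueue 5, 9, 10 → queue [5, 9, 10]
Visit 5; enqueue 4, 6, 7, 8, 12, 14, 16, 17 → queue [9, 10, 4, 6, 7, 8, 12, 14, 16, 17]
Visit 9; enqueue 13 → queue [10, 4, 6, 7, 8, 12, 14, 16, 17, 13]
Visit 10; enqueue 1 → queue [4, 6, 7, 8, 12, 14, 16, 17, 13, 1]
Visit 4; enqueue 2, 11 → queue [6, 7, 8, 12, 14, 16, 17, 13, 1, 2, 11]
Visit 6 → queue [7, 8, 12, 14, 16, 17, 13, 1, 2, 11]
Visit 7 → queue [8, 12, 14, 16, 17, 13, 1, 2, 11]
Visit 8; enqueue 0 → queue [12, 14, 16, 17, 13, 1, 2, 11, 0]
Visit 12 → queue [14, 16, 17, 13, 1, 2, 11, 0]
Visit 14 → queue [16, 17, 13, 1, 2, 11, 0]
Visit 16 → queue [17, 13, 1, 2, 11, 0]
Visit 17 → queue [13, 1, 2, 11, 0]
Visit 13; enqueue 3 → queue [1, 2, 11, 0, 3]
Visit 1 → queue [2, 11, 0, 3]
Visit 2 → queue [11, 0, 3]
Visit 11 → queue [0, 3]
Visit 0 → queue [3]
Visit 3 → queue []

Visit order: 15, 5, 9, 10, 4, 6, 7, 8, 12, 14, 16, 17, 13, 1, 2, 11, 0, 3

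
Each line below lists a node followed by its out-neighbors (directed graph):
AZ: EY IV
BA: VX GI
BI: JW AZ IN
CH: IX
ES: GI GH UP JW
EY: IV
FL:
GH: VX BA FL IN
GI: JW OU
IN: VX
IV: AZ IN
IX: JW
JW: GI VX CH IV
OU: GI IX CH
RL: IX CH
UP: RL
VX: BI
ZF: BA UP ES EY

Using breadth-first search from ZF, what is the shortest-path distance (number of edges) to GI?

2

Level 0: ZF
Level 1: BA, ES, EY, UP
Level 2: GH, GI, IV, JW, RL, VX
Level 3: AZ, BI, CH, FL, IN, IX, OU
GI first appears at level 2.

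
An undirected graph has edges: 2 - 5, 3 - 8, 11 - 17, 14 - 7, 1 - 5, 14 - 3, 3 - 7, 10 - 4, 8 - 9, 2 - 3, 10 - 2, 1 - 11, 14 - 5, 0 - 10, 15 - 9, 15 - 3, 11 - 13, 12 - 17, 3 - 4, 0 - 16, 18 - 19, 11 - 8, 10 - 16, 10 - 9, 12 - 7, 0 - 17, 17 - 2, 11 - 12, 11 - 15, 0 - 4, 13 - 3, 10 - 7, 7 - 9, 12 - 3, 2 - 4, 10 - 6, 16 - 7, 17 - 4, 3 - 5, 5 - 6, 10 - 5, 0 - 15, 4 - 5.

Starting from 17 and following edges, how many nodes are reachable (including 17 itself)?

18

BFS from 17 visits: 17, 0, 2, 4, 11, 12, 10, 15, 16, 3, 5, 1, 8, 13, 7, 6, 9, 14
Reachable nodes: 18 of 20 total.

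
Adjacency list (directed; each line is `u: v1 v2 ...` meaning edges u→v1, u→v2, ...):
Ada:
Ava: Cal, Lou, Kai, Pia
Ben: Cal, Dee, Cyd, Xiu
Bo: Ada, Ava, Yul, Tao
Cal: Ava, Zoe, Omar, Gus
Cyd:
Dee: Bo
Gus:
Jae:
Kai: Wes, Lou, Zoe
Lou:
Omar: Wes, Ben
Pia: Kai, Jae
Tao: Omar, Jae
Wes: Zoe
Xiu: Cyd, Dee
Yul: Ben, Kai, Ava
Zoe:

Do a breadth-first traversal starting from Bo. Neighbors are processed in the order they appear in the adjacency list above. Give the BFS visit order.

Visit Bo; enqueue Ada, Ava, Yul, Tao → queue [Ada, Ava, Yul, Tao]
Visit Ada → queue [Ava, Yul, Tao]
Visit Ava; enqueue Cal, Lou, Kai, Pia → queue [Yul, Tao, Cal, Lou, Kai, Pia]
Visit Yul; enqueue Ben → queue [Tao, Cal, Lou, Kai, Pia, Ben]
Visit Tao; enqueue Omar, Jae → queue [Cal, Lou, Kai, Pia, Ben, Omar, Jae]
Visit Cal; enqueue Zoe, Gus → queue [Lou, Kai, Pia, Ben, Omar, Jae, Zoe, Gus]
Visit Lou → queue [Kai, Pia, Ben, Omar, Jae, Zoe, Gus]
Visit Kai; enqueue Wes → queue [Pia, Ben, Omar, Jae, Zoe, Gus, Wes]
Visit Pia → queue [Ben, Omar, Jae, Zoe, Gus, Wes]
Visit Ben; enqueue Dee, Cyd, Xiu → queue [Omar, Jae, Zoe, Gus, Wes, Dee, Cyd, Xiu]
Visit Omar → queue [Jae, Zoe, Gus, Wes, Dee, Cyd, Xiu]
Visit Jae → queue [Zoe, Gus, Wes, Dee, Cyd, Xiu]
Visit Zoe → queue [Gus, Wes, Dee, Cyd, Xiu]
Visit Gus → queue [Wes, Dee, Cyd, Xiu]
Visit Wes → queue [Dee, Cyd, Xiu]
Visit Dee → queue [Cyd, Xiu]
Visit Cyd → queue [Xiu]
Visit Xiu → queue []

Bo, Ada, Ava, Yul, Tao, Cal, Lou, Kai, Pia, Ben, Omar, Jae, Zoe, Gus, Wes, Dee, Cyd, Xiu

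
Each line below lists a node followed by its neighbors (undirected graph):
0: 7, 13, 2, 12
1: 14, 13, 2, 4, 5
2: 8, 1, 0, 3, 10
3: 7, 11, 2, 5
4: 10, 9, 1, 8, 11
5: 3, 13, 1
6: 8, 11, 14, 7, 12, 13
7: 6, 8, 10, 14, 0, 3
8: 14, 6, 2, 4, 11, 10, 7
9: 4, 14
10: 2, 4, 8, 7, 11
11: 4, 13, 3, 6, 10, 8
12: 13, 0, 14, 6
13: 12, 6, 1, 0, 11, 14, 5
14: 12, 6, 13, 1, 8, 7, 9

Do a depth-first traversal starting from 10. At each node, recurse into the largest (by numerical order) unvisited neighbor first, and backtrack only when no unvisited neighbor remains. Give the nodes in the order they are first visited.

10 11 13 14 12 6 8 7 3 5 1 4 9 2 0

Visit 10
10 → 11
11 → 13
13 → 14
14 → 12
12 → 6
6 → 8
8 → 7
7 → 3
3 → 5
5 → 1
1 → 4
4 → 9
1 → 2
2 → 0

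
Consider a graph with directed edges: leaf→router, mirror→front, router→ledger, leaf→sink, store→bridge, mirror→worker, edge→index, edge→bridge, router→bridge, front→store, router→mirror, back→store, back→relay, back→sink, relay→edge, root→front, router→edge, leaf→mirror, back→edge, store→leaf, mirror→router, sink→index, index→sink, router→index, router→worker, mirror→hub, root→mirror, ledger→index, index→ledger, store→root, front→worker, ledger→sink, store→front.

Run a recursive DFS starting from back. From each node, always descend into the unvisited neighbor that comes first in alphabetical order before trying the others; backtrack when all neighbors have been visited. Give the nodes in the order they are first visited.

back → edge → bridge → index → ledger → sink → relay → store → front → worker → leaf → mirror → hub → router → root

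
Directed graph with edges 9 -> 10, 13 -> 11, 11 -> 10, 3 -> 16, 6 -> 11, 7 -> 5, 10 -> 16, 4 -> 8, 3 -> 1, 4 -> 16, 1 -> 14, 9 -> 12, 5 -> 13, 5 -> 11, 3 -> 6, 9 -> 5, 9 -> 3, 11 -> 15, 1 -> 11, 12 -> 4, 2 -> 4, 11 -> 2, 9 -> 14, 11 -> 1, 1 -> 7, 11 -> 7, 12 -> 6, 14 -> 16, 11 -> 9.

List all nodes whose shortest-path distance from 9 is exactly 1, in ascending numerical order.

Level 0: 9
Level 1: 3, 5, 10, 12, 14
Level 2: 1, 4, 6, 11, 13, 16
Level 3: 2, 7, 8, 15

3, 5, 10, 12, 14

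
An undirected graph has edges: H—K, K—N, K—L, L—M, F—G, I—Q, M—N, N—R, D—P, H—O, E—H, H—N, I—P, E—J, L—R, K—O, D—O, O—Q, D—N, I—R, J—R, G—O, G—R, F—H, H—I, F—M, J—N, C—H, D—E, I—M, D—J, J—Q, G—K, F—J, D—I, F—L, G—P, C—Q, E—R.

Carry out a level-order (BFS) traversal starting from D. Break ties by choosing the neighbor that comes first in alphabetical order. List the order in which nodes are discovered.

Visit D; enqueue E, I, J, N, O, P → queue [E, I, J, N, O, P]
Visit E; enqueue H, R → queue [I, J, N, O, P, H, R]
Visit I; enqueue M, Q → queue [J, N, O, P, H, R, M, Q]
Visit J; enqueue F → queue [N, O, P, H, R, M, Q, F]
Visit N; enqueue K → queue [O, P, H, R, M, Q, F, K]
Visit O; enqueue G → queue [P, H, R, M, Q, F, K, G]
Visit P → queue [H, R, M, Q, F, K, G]
Visit H; enqueue C → queue [R, M, Q, F, K, G, C]
Visit R; enqueue L → queue [M, Q, F, K, G, C, L]
Visit M → queue [Q, F, K, G, C, L]
Visit Q → queue [F, K, G, C, L]
Visit F → queue [K, G, C, L]
Visit K → queue [G, C, L]
Visit G → queue [C, L]
Visit C → queue [L]
Visit L → queue []

D → E → I → J → N → O → P → H → R → M → Q → F → K → G → C → L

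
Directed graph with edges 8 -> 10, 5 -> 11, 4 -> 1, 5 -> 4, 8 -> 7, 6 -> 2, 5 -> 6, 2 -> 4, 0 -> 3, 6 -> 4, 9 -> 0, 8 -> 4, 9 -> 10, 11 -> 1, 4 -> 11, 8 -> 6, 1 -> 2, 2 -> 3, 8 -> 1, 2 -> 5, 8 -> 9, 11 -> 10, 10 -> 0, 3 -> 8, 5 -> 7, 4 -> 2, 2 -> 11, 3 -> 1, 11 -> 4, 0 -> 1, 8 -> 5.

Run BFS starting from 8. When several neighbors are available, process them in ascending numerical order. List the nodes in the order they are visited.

8 → 1 → 4 → 5 → 6 → 7 → 9 → 10 → 2 → 11 → 0 → 3

Visit 8; enqueue 1, 4, 5, 6, 7, 9, 10 → queue [1, 4, 5, 6, 7, 9, 10]
Visit 1; enqueue 2 → queue [4, 5, 6, 7, 9, 10, 2]
Visit 4; enqueue 11 → queue [5, 6, 7, 9, 10, 2, 11]
Visit 5 → queue [6, 7, 9, 10, 2, 11]
Visit 6 → queue [7, 9, 10, 2, 11]
Visit 7 → queue [9, 10, 2, 11]
Visit 9; enqueue 0 → queue [10, 2, 11, 0]
Visit 10 → queue [2, 11, 0]
Visit 2; enqueue 3 → queue [11, 0, 3]
Visit 11 → queue [0, 3]
Visit 0 → queue [3]
Visit 3 → queue []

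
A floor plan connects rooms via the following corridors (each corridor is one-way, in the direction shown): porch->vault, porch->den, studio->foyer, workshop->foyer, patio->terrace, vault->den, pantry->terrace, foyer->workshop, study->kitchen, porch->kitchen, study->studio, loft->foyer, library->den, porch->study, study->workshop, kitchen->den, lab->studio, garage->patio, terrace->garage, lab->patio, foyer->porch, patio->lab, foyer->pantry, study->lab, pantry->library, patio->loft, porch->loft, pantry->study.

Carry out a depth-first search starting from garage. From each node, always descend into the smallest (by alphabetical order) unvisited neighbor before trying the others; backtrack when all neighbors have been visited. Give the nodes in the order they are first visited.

garage patio lab studio foyer pantry library den study kitchen workshop terrace porch loft vault

Visit garage
garage → patio
patio → lab
lab → studio
studio → foyer
foyer → pantry
pantry → library
library → den
pantry → study
study → kitchen
study → workshop
pantry → terrace
foyer → porch
porch → loft
porch → vault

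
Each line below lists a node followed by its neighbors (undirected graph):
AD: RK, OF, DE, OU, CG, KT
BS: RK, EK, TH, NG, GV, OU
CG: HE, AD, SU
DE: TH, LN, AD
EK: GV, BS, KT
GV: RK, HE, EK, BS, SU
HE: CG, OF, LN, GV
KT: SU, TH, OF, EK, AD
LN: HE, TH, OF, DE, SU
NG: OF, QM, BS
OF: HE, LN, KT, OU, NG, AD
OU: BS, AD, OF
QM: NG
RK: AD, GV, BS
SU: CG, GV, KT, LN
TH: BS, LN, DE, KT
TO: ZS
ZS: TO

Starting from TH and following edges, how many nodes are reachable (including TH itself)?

16

BFS from TH visits: TH, BS, LN, DE, KT, RK, EK, NG, GV, OU, HE, OF, SU, AD, QM, CG
Reachable nodes: 16 of 18 total.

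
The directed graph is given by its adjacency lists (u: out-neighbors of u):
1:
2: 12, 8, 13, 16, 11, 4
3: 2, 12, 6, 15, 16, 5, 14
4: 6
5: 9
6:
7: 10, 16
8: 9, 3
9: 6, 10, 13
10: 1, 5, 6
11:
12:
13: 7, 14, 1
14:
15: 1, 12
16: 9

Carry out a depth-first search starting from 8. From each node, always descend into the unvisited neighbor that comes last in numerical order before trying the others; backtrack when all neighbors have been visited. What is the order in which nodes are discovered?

8 → 9 → 13 → 14 → 7 → 16 → 10 → 6 → 5 → 1 → 3 → 15 → 12 → 2 → 11 → 4

Visit 8
8 → 9
9 → 13
13 → 14
13 → 7
7 → 16
7 → 10
10 → 6
10 → 5
10 → 1
8 → 3
3 → 15
15 → 12
3 → 2
2 → 11
2 → 4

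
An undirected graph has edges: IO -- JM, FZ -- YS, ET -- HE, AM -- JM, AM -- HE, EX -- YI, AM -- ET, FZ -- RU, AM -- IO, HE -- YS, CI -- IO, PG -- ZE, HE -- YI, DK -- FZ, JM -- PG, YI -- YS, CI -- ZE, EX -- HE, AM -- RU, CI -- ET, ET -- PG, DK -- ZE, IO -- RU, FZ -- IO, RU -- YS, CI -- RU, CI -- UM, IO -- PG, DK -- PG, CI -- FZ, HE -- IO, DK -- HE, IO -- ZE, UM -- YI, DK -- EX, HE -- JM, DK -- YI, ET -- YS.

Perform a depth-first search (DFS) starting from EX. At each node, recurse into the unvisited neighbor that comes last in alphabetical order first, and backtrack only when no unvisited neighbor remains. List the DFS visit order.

Visit EX
EX → YI
YI → YS
YS → RU
RU → IO
IO → ZE
ZE → PG
PG → JM
JM → HE
HE → ET
ET → CI
CI → UM
CI → FZ
FZ → DK
ET → AM

EX, YI, YS, RU, IO, ZE, PG, JM, HE, ET, CI, UM, FZ, DK, AM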